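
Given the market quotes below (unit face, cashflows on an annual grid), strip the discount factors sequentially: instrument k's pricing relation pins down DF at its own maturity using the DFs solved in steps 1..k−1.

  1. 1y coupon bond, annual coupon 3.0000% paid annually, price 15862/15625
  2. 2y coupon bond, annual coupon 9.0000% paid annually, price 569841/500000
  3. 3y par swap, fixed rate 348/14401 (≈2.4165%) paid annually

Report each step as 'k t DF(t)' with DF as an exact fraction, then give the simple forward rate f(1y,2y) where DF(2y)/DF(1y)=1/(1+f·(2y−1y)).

step 1 [1y] bond c/1=3/100: DF=(15862/15625 − 3/100·(0))/(1+3/100) = 616/625 ≈ 0.985600
step 2 [2y] bond c/1=9/100: DF=(569841/500000 − 9/100·(0.985600))/(1+9/100) = 4821/5000 ≈ 0.964200
step 3 [3y] swap r/1=348/14401: DF=(1 − 348/14401·(0.985600+0.964200))/(1+348/14401) = 1163/1250 ≈ 0.930400

1 1 616/625
2 2 4821/5000
3 3 1163/1250
f(1y,2y) = ((616/625)/(4821/5000) − 1)/(1) = 107/4821 ≈ 2.2195%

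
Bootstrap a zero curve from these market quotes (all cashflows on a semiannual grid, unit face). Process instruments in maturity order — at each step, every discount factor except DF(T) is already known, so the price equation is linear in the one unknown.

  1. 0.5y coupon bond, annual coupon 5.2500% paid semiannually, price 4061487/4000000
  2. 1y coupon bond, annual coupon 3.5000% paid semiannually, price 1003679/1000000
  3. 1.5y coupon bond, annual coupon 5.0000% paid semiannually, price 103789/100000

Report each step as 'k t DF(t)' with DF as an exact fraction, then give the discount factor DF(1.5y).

step 1 [0.5y] bond c/2=21/800: DF=(4061487/4000000 − 21/800·(0))/(1+21/800) = 4947/5000 ≈ 0.989400
step 2 [1y] bond c/2=7/400: DF=(1003679/1000000 − 7/400·(0.989400))/(1+7/400) = 4847/5000 ≈ 0.969400
step 3 [1.5y] bond c/2=1/40: DF=(103789/100000 − 1/40·(0.989400+0.969400))/(1+1/40) = 603/625 ≈ 0.964800

1 1/2 4947/5000
2 1 4847/5000
3 3/2 603/625
DF(1.5y) = 603/625 ≈ 0.964800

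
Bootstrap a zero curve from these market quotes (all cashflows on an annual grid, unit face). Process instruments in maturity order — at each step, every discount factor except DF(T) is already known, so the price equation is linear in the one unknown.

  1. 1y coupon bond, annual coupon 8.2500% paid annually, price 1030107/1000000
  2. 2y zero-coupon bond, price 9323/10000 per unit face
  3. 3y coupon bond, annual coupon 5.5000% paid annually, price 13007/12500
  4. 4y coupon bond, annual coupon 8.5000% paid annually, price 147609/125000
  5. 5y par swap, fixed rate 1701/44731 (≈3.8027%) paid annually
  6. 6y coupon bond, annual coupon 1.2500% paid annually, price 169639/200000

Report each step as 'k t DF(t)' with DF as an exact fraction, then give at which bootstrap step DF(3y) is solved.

step 1 [1y] bond c/1=33/400: DF=(1030107/1000000 − 33/400·(0))/(1+33/400) = 2379/2500 ≈ 0.951600
step 2 [2y] zero: DF = P = 9323/10000 ≈ 0.932300
step 3 [3y] bond c/1=11/200: DF=(13007/12500 − 11/200·(0.951600+0.932300))/(1+11/200) = 8881/10000 ≈ 0.888100
step 4 [4y] bond c/1=17/200: DF=(147609/125000 − 17/200·(0.951600+0.932300+0.888100))/(1+17/200) = 1089/1250 ≈ 0.871200
step 5 [5y] swap r/1=1701/44731: DF=(1 − 1701/44731·(0.951600+0.932300+0.888100+0.871200))/(1+1701/44731) = 8299/10000 ≈ 0.829900
step 6 [6y] bond c/1=1/80: DF=(169639/200000 − 1/80·(0.951600+0.932300+0.888100+0.871200+0.829900))/(1+1/80) = 313/400 ≈ 0.782500

1 1 2379/2500
2 2 9323/10000
3 3 8881/10000
4 4 1089/1250
5 5 8299/10000
6 6 313/400
DF(3y) is solved at step 3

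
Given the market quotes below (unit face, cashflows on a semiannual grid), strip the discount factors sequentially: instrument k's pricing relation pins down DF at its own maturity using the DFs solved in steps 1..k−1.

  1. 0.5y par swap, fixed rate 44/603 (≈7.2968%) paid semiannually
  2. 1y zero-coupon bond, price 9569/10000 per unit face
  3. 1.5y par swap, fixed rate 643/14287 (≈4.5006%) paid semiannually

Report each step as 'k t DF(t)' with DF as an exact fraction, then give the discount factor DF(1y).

step 1 [0.5y] swap r/2=22/603: DF=(1 − 22/603·(0))/(1+22/603) = 603/625 ≈ 0.964800
step 2 [1y] zero: DF = P = 9569/10000 ≈ 0.956900
step 3 [1.5y] swap r/2=643/28574: DF=(1 − 643/28574·(0.964800+0.956900))/(1+643/28574) = 9357/10000 ≈ 0.935700

1 1/2 603/625
2 1 9569/10000
3 3/2 9357/10000
DF(1y) = 9569/10000 ≈ 0.956900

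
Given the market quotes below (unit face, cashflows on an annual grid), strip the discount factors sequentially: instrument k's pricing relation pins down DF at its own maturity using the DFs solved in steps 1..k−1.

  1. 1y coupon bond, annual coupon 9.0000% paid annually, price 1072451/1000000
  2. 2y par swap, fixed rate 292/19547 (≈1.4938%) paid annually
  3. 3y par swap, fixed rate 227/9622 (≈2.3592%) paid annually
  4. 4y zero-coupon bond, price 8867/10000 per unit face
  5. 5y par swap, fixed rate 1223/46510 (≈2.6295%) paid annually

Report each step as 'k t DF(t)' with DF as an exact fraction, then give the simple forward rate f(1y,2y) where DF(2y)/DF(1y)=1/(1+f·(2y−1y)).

1 1 9839/10000
2 2 2427/2500
3 3 9319/10000
4 4 8867/10000
5 5 8777/10000
f(1y,2y) = ((9839/10000)/(2427/2500) − 1)/(1) = 131/9708 ≈ 1.3494%

step 1 [1y] bond c/1=9/100: DF=(1072451/1000000 − 9/100·(0))/(1+9/100) = 9839/10000 ≈ 0.983900
step 2 [2y] swap r/1=292/19547: DF=(1 − 292/19547·(0.983900))/(1+292/19547) = 2427/2500 ≈ 0.970800
step 3 [3y] swap r/1=227/9622: DF=(1 − 227/9622·(0.983900+0.970800))/(1+227/9622) = 9319/10000 ≈ 0.931900
step 4 [4y] zero: DF = P = 8867/10000 ≈ 0.886700
step 5 [5y] swap r/1=1223/46510: DF=(1 − 1223/46510·(0.983900+0.970800+0.931900+0.886700))/(1+1223/46510) = 8777/10000 ≈ 0.877700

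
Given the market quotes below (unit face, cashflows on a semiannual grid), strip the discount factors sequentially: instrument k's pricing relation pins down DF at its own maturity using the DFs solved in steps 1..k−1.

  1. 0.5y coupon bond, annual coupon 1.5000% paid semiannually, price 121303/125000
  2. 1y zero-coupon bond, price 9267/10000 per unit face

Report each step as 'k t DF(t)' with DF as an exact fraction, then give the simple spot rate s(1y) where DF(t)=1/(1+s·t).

1 1/2 602/625
2 1 9267/10000
s(1y) = (1/(9267/10000) − 1)/(1) = 733/9267 ≈ 7.9098%

step 1 [0.5y] bond c/2=3/400: DF=(121303/125000 − 3/400·(0))/(1+3/400) = 602/625 ≈ 0.963200
step 2 [1y] zero: DF = P = 9267/10000 ≈ 0.926700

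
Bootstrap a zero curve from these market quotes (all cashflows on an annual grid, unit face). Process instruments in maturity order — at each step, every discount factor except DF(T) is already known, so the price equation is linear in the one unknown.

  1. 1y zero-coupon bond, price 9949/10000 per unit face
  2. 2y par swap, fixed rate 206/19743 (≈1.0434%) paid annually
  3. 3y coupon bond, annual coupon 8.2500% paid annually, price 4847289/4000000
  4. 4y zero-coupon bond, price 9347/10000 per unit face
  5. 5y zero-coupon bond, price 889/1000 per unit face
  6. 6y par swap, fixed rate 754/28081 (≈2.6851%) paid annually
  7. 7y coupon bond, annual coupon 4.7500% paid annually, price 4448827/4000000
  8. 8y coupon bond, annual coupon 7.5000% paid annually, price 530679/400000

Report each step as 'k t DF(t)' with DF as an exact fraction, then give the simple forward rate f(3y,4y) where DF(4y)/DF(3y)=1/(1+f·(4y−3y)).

1 1 9949/10000
2 2 4897/5000
3 3 969/1000
4 4 9347/10000
5 5 889/1000
6 6 2123/2500
7 7 8071/10000
8 8 393/500
f(3y,4y) = ((969/1000)/(9347/10000) − 1)/(1) = 343/9347 ≈ 3.6696%

step 1 [1y] zero: DF = P = 9949/10000 ≈ 0.994900
step 2 [2y] swap r/1=206/19743: DF=(1 − 206/19743·(0.994900))/(1+206/19743) = 4897/5000 ≈ 0.979400
step 3 [3y] bond c/1=33/400: DF=(4847289/4000000 − 33/400·(0.994900+0.979400))/(1+33/400) = 969/1000 ≈ 0.969000
step 4 [4y] zero: DF = P = 9347/10000 ≈ 0.934700
step 5 [5y] zero: DF = P = 889/1000 ≈ 0.889000
step 6 [6y] swap r/1=754/28081: DF=(1 − 754/28081·(0.994900+0.979400+0.969000+0.934700+0.889000))/(1+754/28081) = 2123/2500 ≈ 0.849200
step 7 [7y] bond c/1=19/400: DF=(4448827/4000000 − 19/400·(0.994900+0.979400+0.969000+0.934700+0.889000+0.849200))/(1+19/400) = 8071/10000 ≈ 0.807100
step 8 [8y] bond c/1=3/40: DF=(530679/400000 − 3/40·(0.994900+0.979400+0.969000+0.934700+0.889000+0.849200+0.807100))/(1+3/40) = 393/500 ≈ 0.786000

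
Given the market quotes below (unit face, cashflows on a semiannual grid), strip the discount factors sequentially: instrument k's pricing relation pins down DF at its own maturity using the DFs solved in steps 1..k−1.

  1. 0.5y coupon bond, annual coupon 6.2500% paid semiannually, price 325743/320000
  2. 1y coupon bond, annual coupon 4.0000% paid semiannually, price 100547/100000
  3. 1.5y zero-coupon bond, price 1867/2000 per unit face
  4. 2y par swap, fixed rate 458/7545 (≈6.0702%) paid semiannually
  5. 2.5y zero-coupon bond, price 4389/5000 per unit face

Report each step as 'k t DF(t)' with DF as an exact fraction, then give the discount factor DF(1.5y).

step 1 [0.5y] bond c/2=1/32: DF=(325743/320000 − 1/32·(0))/(1+1/32) = 9871/10000 ≈ 0.987100
step 2 [1y] bond c/2=1/50: DF=(100547/100000 − 1/50·(0.987100))/(1+1/50) = 604/625 ≈ 0.966400
step 3 [1.5y] zero: DF = P = 1867/2000 ≈ 0.933500
step 4 [2y] swap r/2=229/7545: DF=(1 − 229/7545·(0.987100+0.966400+0.933500))/(1+229/7545) = 1771/2000 ≈ 0.885500
step 5 [2.5y] zero: DF = P = 4389/5000 ≈ 0.877800

1 1/2 9871/10000
2 1 604/625
3 3/2 1867/2000
4 2 1771/2000
5 5/2 4389/5000
DF(1.5y) = 1867/2000 ≈ 0.933500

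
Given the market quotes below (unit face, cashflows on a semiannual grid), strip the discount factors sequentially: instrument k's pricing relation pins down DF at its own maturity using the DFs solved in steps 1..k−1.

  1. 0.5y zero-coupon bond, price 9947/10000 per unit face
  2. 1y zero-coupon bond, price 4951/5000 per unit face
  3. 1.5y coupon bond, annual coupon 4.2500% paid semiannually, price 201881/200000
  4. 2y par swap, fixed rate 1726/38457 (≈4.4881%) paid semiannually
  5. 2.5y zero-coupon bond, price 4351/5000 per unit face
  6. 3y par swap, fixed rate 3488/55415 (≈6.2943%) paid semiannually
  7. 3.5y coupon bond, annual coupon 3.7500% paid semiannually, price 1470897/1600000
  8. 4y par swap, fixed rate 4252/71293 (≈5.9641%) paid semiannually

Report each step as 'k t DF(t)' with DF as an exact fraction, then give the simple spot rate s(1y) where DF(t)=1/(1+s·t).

step 1 [0.5y] zero: DF = P = 9947/10000 ≈ 0.994700
step 2 [1y] zero: DF = P = 4951/5000 ≈ 0.990200
step 3 [1.5y] bond c/2=17/800: DF=(201881/200000 − 17/800·(0.994700+0.990200))/(1+17/800) = 9471/10000 ≈ 0.947100
step 4 [2y] swap r/2=863/38457: DF=(1 − 863/38457·(0.994700+0.990200+0.947100))/(1+863/38457) = 9137/10000 ≈ 0.913700
step 5 [2.5y] zero: DF = P = 4351/5000 ≈ 0.870200
step 6 [3y] swap r/2=1744/55415: DF=(1 − 1744/55415·(0.994700+0.990200+0.947100+0.913700+0.870200))/(1+1744/55415) = 516/625 ≈ 0.825600
step 7 [3.5y] bond c/2=3/160: DF=(1470897/1600000 − 3/160·(0.994700+0.990200+0.947100+0.913700+0.870200+0.825600))/(1+3/160) = 2001/2500 ≈ 0.800400
step 8 [4y] swap r/2=2126/71293: DF=(1 − 2126/71293·(0.994700+0.990200+0.947100+0.913700+0.870200+0.825600+0.800400))/(1+2126/71293) = 3937/5000 ≈ 0.787400

1 1/2 9947/10000
2 1 4951/5000
3 3/2 9471/10000
4 2 9137/10000
5 5/2 4351/5000
6 3 516/625
7 7/2 2001/2500
8 4 3937/5000
s(1y) = (1/(4951/5000) − 1)/(1) = 49/4951 ≈ 0.9897%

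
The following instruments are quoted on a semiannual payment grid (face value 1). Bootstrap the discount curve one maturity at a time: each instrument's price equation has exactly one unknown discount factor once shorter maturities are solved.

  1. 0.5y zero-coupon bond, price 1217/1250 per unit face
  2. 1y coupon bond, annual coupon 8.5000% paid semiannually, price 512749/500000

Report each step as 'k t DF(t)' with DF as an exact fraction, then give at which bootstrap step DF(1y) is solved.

1 1/2 1217/1250
2 1 118/125
DF(1y) is solved at step 2

step 1 [0.5y] zero: DF = P = 1217/1250 ≈ 0.973600
step 2 [1y] bond c/2=17/400: DF=(512749/500000 − 17/400·(0.973600))/(1+17/400) = 118/125 ≈ 0.944000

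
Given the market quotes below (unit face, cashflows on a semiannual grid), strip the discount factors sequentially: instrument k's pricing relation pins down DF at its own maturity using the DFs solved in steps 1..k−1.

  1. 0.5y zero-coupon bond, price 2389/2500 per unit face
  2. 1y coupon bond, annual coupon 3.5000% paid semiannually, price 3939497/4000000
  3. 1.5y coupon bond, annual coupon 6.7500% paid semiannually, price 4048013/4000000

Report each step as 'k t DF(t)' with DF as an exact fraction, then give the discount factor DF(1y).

1 1/2 2389/2500
2 1 1903/2000
3 3/2 9167/10000
DF(1y) = 1903/2000 ≈ 0.951500

step 1 [0.5y] zero: DF = P = 2389/2500 ≈ 0.955600
step 2 [1y] bond c/2=7/400: DF=(3939497/4000000 − 7/400·(0.955600))/(1+7/400) = 1903/2000 ≈ 0.951500
step 3 [1.5y] bond c/2=27/800: DF=(4048013/4000000 − 27/800·(0.955600+0.951500))/(1+27/800) = 9167/10000 ≈ 0.916700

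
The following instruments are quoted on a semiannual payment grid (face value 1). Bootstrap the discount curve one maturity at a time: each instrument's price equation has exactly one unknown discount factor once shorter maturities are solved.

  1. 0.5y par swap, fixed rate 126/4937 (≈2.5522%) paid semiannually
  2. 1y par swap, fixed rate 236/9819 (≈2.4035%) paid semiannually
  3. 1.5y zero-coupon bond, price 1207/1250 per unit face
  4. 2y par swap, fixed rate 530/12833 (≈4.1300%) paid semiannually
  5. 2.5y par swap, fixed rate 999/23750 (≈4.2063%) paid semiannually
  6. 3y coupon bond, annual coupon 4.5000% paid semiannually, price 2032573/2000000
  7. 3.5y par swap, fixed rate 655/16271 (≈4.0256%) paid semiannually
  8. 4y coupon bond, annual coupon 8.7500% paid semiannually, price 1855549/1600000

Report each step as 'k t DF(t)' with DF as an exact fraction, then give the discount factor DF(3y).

1 1/2 4937/5000
2 1 2441/2500
3 3/2 1207/1250
4 2 1841/2000
5 5/2 9001/10000
6 3 4447/5000
7 7/2 869/1000
8 4 8383/10000
DF(3y) = 4447/5000 ≈ 0.889400

step 1 [0.5y] swap r/2=63/4937: DF=(1 − 63/4937·(0))/(1+63/4937) = 4937/5000 ≈ 0.987400
step 2 [1y] swap r/2=118/9819: DF=(1 − 118/9819·(0.987400))/(1+118/9819) = 2441/2500 ≈ 0.976400
step 3 [1.5y] zero: DF = P = 1207/1250 ≈ 0.965600
step 4 [2y] swap r/2=265/12833: DF=(1 − 265/12833·(0.987400+0.976400+0.965600))/(1+265/12833) = 1841/2000 ≈ 0.920500
step 5 [2.5y] swap r/2=999/47500: DF=(1 − 999/47500·(0.987400+0.976400+0.965600+0.920500))/(1+999/47500) = 9001/10000 ≈ 0.900100
step 6 [3y] bond c/2=9/400: DF=(2032573/2000000 − 9/400·(0.987400+0.976400+0.965600+0.920500+0.900100))/(1+9/400) = 4447/5000 ≈ 0.889400
step 7 [3.5y] swap r/2=655/32542: DF=(1 − 655/32542·(0.987400+0.976400+0.965600+0.920500+0.900100+0.889400))/(1+655/32542) = 869/1000 ≈ 0.869000
step 8 [4y] bond c/2=7/160: DF=(1855549/1600000 − 7/160·(0.987400+0.976400+0.965600+0.920500+0.900100+0.889400+0.869000))/(1+7/160) = 8383/10000 ≈ 0.838300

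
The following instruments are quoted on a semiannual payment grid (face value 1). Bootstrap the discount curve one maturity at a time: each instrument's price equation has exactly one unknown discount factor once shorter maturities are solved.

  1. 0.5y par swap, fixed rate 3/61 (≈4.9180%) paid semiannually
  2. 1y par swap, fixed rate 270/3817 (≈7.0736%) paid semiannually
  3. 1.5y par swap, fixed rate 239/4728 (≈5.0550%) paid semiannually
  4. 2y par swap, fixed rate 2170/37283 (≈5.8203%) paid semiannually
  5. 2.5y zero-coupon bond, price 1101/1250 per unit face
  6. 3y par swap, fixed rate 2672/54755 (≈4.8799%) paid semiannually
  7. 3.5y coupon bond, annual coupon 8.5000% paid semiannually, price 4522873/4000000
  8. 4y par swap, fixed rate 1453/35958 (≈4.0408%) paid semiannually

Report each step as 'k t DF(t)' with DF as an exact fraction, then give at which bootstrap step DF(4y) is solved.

step 1 [0.5y] swap r/2=3/122: DF=(1 − 3/122·(0))/(1+3/122) = 122/125 ≈ 0.976000
step 2 [1y] swap r/2=135/3817: DF=(1 − 135/3817·(0.976000))/(1+135/3817) = 373/400 ≈ 0.932500
step 3 [1.5y] swap r/2=239/9456: DF=(1 − 239/9456·(0.976000+0.932500))/(1+239/9456) = 9283/10000 ≈ 0.928300
step 4 [2y] swap r/2=1085/37283: DF=(1 − 1085/37283·(0.976000+0.932500+0.928300))/(1+1085/37283) = 1783/2000 ≈ 0.891500
step 5 [2.5y] zero: DF = P = 1101/1250 ≈ 0.880800
step 6 [3y] swap r/2=1336/54755: DF=(1 − 1336/54755·(0.976000+0.932500+0.928300+0.891500+0.880800))/(1+1336/54755) = 1083/1250 ≈ 0.866400
step 7 [3.5y] bond c/2=17/400: DF=(4522873/4000000 − 17/400·(0.976000+0.932500+0.928300+0.891500+0.880800+0.866400))/(1+17/400) = 4307/5000 ≈ 0.861400
step 8 [4y] swap r/2=1453/71916: DF=(1 − 1453/71916·(0.976000+0.932500+0.928300+0.891500+0.880800+0.866400+0.861400))/(1+1453/71916) = 8547/10000 ≈ 0.854700

1 1/2 122/125
2 1 373/400
3 3/2 9283/10000
4 2 1783/2000
5 5/2 1101/1250
6 3 1083/1250
7 7/2 4307/5000
8 4 8547/10000
DF(4y) is solved at step 8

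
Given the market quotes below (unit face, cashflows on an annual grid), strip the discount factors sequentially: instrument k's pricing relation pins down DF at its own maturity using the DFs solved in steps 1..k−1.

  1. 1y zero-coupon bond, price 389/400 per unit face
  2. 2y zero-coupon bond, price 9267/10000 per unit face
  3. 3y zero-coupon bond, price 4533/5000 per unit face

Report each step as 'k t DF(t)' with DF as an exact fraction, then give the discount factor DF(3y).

1 1 389/400
2 2 9267/10000
3 3 4533/5000
DF(3y) = 4533/5000 ≈ 0.906600

step 1 [1y] zero: DF = P = 389/400 ≈ 0.972500
step 2 [2y] zero: DF = P = 9267/10000 ≈ 0.926700
step 3 [3y] zero: DF = P = 4533/5000 ≈ 0.906600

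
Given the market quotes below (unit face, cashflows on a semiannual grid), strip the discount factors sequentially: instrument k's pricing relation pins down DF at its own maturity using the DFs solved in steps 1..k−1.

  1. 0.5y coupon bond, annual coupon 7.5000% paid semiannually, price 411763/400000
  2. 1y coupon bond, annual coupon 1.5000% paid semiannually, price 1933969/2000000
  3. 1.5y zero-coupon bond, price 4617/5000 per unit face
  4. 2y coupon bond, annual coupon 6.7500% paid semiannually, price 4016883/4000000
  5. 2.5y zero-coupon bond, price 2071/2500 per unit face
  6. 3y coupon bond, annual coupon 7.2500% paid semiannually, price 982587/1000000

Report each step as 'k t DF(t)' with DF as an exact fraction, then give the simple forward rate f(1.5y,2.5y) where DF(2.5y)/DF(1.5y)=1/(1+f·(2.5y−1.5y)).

step 1 [0.5y] bond c/2=3/80: DF=(411763/400000 − 3/80·(0))/(1+3/80) = 4961/5000 ≈ 0.992200
step 2 [1y] bond c/2=3/400: DF=(1933969/2000000 − 3/400·(0.992200))/(1+3/400) = 2381/2500 ≈ 0.952400
step 3 [1.5y] zero: DF = P = 4617/5000 ≈ 0.923400
step 4 [2y] bond c/2=27/800: DF=(4016883/4000000 − 27/800·(0.992200+0.952400+0.923400))/(1+27/800) = 4389/5000 ≈ 0.877800
step 5 [2.5y] zero: DF = P = 2071/2500 ≈ 0.828400
step 6 [3y] bond c/2=29/800: DF=(982587/1000000 − 29/800·(0.992200+0.952400+0.923400+0.877800+0.828400))/(1+29/800) = 3941/5000 ≈ 0.788200

1 1/2 4961/5000
2 1 2381/2500
3 3/2 4617/5000
4 2 4389/5000
5 5/2 2071/2500
6 3 3941/5000
f(1.5y,2.5y) = ((4617/5000)/(2071/2500) − 1)/(1) = 25/218 ≈ 11.4679%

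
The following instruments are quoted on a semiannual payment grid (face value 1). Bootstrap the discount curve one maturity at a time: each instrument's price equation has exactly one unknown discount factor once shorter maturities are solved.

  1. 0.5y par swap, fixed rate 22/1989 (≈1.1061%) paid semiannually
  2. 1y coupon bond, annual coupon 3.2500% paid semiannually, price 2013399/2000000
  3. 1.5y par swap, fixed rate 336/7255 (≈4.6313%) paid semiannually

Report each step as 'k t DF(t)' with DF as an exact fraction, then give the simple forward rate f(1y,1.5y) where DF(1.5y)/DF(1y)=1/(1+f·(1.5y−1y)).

step 1 [0.5y] swap r/2=11/1989: DF=(1 − 11/1989·(0))/(1+11/1989) = 1989/2000 ≈ 0.994500
step 2 [1y] bond c/2=13/800: DF=(2013399/2000000 − 13/800·(0.994500))/(1+13/800) = 9747/10000 ≈ 0.974700
step 3 [1.5y] swap r/2=168/7255: DF=(1 − 168/7255·(0.994500+0.974700))/(1+168/7255) = 583/625 ≈ 0.932800

1 1/2 1989/2000
2 1 9747/10000
3 3/2 583/625
f(1y,1.5y) = ((9747/10000)/(583/625) − 1)/(1/2) = 419/4664 ≈ 8.9837%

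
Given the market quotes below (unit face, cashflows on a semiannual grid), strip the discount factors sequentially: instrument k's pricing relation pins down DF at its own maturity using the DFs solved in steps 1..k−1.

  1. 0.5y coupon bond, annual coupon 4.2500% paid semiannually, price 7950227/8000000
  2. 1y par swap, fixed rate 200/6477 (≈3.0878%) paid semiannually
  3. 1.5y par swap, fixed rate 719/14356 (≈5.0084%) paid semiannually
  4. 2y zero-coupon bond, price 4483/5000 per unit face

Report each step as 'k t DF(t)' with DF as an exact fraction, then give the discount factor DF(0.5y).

step 1 [0.5y] bond c/2=17/800: DF=(7950227/8000000 − 17/800·(0))/(1+17/800) = 9731/10000 ≈ 0.973100
step 2 [1y] swap r/2=100/6477: DF=(1 − 100/6477·(0.973100))/(1+100/6477) = 97/100 ≈ 0.970000
step 3 [1.5y] swap r/2=719/28712: DF=(1 − 719/28712·(0.973100+0.970000))/(1+719/28712) = 9281/10000 ≈ 0.928100
step 4 [2y] zero: DF = P = 4483/5000 ≈ 0.896600

1 1/2 9731/10000
2 1 97/100
3 3/2 9281/10000
4 2 4483/5000
DF(0.5y) = 9731/10000 ≈ 0.973100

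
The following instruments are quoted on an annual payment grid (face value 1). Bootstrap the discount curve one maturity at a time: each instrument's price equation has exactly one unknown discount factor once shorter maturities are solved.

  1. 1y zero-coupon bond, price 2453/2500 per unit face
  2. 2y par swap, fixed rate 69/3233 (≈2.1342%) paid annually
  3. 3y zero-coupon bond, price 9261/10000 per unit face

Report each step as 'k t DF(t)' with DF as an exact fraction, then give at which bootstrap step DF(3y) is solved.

1 1 2453/2500
2 2 4793/5000
3 3 9261/10000
DF(3y) is solved at step 3

step 1 [1y] zero: DF = P = 2453/2500 ≈ 0.981200
step 2 [2y] swap r/1=69/3233: DF=(1 − 69/3233·(0.981200))/(1+69/3233) = 4793/5000 ≈ 0.958600
step 3 [3y] zero: DF = P = 9261/10000 ≈ 0.926100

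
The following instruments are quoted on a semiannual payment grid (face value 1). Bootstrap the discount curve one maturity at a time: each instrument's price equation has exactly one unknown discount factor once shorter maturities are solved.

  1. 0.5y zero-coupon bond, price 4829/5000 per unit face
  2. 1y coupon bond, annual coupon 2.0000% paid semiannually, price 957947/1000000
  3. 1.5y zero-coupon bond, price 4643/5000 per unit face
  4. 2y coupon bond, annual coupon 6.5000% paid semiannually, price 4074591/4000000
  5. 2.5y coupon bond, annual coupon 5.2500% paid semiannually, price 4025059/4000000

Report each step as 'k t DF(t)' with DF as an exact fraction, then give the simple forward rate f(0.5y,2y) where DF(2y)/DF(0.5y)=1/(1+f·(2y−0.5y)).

1 1/2 4829/5000
2 1 9389/10000
3 3/2 4643/5000
4 2 4487/5000
5 5/2 8851/10000
f(0.5y,2y) = ((4829/5000)/(4487/5000) − 1)/(3/2) = 228/4487 ≈ 5.0813%

step 1 [0.5y] zero: DF = P = 4829/5000 ≈ 0.965800
step 2 [1y] bond c/2=1/100: DF=(957947/1000000 − 1/100·(0.965800))/(1+1/100) = 9389/10000 ≈ 0.938900
step 3 [1.5y] zero: DF = P = 4643/5000 ≈ 0.928600
step 4 [2y] bond c/2=13/400: DF=(4074591/4000000 − 13/400·(0.965800+0.938900+0.928600))/(1+13/400) = 4487/5000 ≈ 0.897400
step 5 [2.5y] bond c/2=21/800: DF=(4025059/4000000 − 21/800·(0.965800+0.938900+0.928600+0.897400))/(1+21/800) = 8851/10000 ≈ 0.885100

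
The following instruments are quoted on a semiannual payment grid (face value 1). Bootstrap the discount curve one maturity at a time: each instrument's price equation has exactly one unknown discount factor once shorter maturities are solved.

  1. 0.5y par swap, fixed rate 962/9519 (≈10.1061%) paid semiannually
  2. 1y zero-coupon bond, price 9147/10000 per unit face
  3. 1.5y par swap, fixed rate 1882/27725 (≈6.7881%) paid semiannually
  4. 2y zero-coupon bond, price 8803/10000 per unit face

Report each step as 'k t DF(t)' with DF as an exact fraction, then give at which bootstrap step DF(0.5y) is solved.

1 1/2 9519/10000
2 1 9147/10000
3 3/2 9059/10000
4 2 8803/10000
DF(0.5y) is solved at step 1

step 1 [0.5y] swap r/2=481/9519: DF=(1 − 481/9519·(0))/(1+481/9519) = 9519/10000 ≈ 0.951900
step 2 [1y] zero: DF = P = 9147/10000 ≈ 0.914700
step 3 [1.5y] swap r/2=941/27725: DF=(1 − 941/27725·(0.951900+0.914700))/(1+941/27725) = 9059/10000 ≈ 0.905900
step 4 [2y] zero: DF = P = 8803/10000 ≈ 0.880300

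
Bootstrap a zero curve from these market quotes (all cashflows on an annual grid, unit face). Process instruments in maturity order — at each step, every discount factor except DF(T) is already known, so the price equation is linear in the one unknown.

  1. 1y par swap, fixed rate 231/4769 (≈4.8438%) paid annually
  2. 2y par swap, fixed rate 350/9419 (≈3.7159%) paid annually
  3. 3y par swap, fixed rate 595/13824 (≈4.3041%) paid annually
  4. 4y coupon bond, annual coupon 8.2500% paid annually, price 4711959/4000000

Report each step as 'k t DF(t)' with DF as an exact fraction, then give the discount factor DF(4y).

1 1 4769/5000
2 2 93/100
3 3 881/1000
4 4 351/400
DF(4y) = 351/400 ≈ 0.877500

step 1 [1y] swap r/1=231/4769: DF=(1 − 231/4769·(0))/(1+231/4769) = 4769/5000 ≈ 0.953800
step 2 [2y] swap r/1=350/9419: DF=(1 − 350/9419·(0.953800))/(1+350/9419) = 93/100 ≈ 0.930000
step 3 [3y] swap r/1=595/13824: DF=(1 − 595/13824·(0.953800+0.930000))/(1+595/13824) = 881/1000 ≈ 0.881000
step 4 [4y] bond c/1=33/400: DF=(4711959/4000000 − 33/400·(0.953800+0.930000+0.881000))/(1+33/400) = 351/400 ≈ 0.877500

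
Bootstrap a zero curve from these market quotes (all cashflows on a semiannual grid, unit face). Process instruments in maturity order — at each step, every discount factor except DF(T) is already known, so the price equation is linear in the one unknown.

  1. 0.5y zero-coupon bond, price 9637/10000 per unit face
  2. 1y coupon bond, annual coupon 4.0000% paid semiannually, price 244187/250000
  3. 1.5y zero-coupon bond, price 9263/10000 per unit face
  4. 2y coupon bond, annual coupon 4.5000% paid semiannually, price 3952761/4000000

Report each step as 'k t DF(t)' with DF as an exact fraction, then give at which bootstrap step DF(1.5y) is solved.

1 1/2 9637/10000
2 1 9387/10000
3 3/2 9263/10000
4 2 4521/5000
DF(1.5y) is solved at step 3

step 1 [0.5y] zero: DF = P = 9637/10000 ≈ 0.963700
step 2 [1y] bond c/2=1/50: DF=(244187/250000 − 1/50·(0.963700))/(1+1/50) = 9387/10000 ≈ 0.938700
step 3 [1.5y] zero: DF = P = 9263/10000 ≈ 0.926300
step 4 [2y] bond c/2=9/400: DF=(3952761/4000000 − 9/400·(0.963700+0.938700+0.926300))/(1+9/400) = 4521/5000 ≈ 0.904200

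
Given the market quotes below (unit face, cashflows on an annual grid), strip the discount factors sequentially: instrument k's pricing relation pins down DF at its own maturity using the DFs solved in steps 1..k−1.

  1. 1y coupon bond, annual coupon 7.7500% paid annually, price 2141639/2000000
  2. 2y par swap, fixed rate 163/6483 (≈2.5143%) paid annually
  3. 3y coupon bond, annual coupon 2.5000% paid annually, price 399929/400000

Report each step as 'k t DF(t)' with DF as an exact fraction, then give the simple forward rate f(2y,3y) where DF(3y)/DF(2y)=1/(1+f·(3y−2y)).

1 1 4969/5000
2 2 9511/10000
3 3 116/125
f(2y,3y) = ((9511/10000)/(116/125) − 1)/(1) = 231/9280 ≈ 2.4892%

step 1 [1y] bond c/1=31/400: DF=(2141639/2000000 − 31/400·(0))/(1+31/400) = 4969/5000 ≈ 0.993800
step 2 [2y] swap r/1=163/6483: DF=(1 − 163/6483·(0.993800))/(1+163/6483) = 9511/10000 ≈ 0.951100
step 3 [3y] bond c/1=1/40: DF=(399929/400000 − 1/40·(0.993800+0.951100))/(1+1/40) = 116/125 ≈ 0.928000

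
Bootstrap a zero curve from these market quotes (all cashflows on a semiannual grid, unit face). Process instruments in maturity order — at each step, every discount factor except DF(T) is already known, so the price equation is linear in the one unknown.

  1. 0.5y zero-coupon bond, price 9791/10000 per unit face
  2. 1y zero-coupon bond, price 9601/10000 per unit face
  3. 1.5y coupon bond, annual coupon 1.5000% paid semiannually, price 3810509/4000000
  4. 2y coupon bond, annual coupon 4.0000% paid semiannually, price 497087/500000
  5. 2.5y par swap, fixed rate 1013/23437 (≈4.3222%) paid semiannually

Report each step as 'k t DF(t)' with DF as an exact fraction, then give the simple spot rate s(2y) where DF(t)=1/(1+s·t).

1 1/2 9791/10000
2 1 9601/10000
3 3/2 9311/10000
4 2 574/625
5 5/2 8987/10000
s(2y) = (1/(574/625) − 1)/(2) = 51/1148 ≈ 4.4425%

step 1 [0.5y] zero: DF = P = 9791/10000 ≈ 0.979100
step 2 [1y] zero: DF = P = 9601/10000 ≈ 0.960100
step 3 [1.5y] bond c/2=3/400: DF=(3810509/4000000 − 3/400·(0.979100+0.960100))/(1+3/400) = 9311/10000 ≈ 0.931100
step 4 [2y] bond c/2=1/50: DF=(497087/500000 − 1/50·(0.979100+0.960100+0.931100))/(1+1/50) = 574/625 ≈ 0.918400
step 5 [2.5y] swap r/2=1013/46874: DF=(1 − 1013/46874·(0.979100+0.960100+0.931100+0.918400))/(1+1013/46874) = 8987/10000 ≈ 0.898700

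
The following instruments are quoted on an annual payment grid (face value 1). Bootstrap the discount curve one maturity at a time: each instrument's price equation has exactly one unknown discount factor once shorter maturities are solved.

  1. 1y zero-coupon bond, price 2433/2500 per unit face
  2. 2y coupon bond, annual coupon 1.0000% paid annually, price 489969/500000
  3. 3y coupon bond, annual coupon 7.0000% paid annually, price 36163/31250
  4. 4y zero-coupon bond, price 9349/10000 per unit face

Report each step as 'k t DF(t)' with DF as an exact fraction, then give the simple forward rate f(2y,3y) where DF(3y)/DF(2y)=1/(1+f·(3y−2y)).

step 1 [1y] zero: DF = P = 2433/2500 ≈ 0.973200
step 2 [2y] bond c/1=1/100: DF=(489969/500000 − 1/100·(0.973200))/(1+1/100) = 4803/5000 ≈ 0.960600
step 3 [3y] bond c/1=7/100: DF=(36163/31250 − 7/100·(0.973200+0.960600))/(1+7/100) = 191/200 ≈ 0.955000
step 4 [4y] zero: DF = P = 9349/10000 ≈ 0.934900

1 1 2433/2500
2 2 4803/5000
3 3 191/200
4 4 9349/10000
f(2y,3y) = ((4803/5000)/(191/200) − 1)/(1) = 28/4775 ≈ 0.5864%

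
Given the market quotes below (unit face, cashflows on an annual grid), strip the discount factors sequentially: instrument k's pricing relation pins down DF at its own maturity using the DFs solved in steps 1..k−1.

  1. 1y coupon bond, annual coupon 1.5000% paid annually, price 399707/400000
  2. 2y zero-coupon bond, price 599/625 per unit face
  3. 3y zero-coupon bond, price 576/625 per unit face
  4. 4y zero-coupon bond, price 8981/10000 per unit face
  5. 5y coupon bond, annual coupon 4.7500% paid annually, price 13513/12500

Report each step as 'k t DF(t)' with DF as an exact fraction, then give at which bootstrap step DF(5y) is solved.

1 1 1969/2000
2 2 599/625
3 3 576/625
4 4 8981/10000
5 5 4307/5000
DF(5y) is solved at step 5

step 1 [1y] bond c/1=3/200: DF=(399707/400000 − 3/200·(0))/(1+3/200) = 1969/2000 ≈ 0.984500
step 2 [2y] zero: DF = P = 599/625 ≈ 0.958400
step 3 [3y] zero: DF = P = 576/625 ≈ 0.921600
step 4 [4y] zero: DF = P = 8981/10000 ≈ 0.898100
step 5 [5y] bond c/1=19/400: DF=(13513/12500 − 19/400·(0.984500+0.958400+0.921600+0.898100))/(1+19/400) = 4307/5000 ≈ 0.861400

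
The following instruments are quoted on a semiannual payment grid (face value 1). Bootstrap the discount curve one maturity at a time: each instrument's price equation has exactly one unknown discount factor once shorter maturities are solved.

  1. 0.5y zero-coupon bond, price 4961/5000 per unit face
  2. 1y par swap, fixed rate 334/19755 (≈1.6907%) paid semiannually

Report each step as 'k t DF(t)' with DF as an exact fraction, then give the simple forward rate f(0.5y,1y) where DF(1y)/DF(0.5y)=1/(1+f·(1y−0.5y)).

step 1 [0.5y] zero: DF = P = 4961/5000 ≈ 0.992200
step 2 [1y] swap r/2=167/19755: DF=(1 − 167/19755·(0.992200))/(1+167/19755) = 9833/10000 ≈ 0.983300

1 1/2 4961/5000
2 1 9833/10000
f(0.5y,1y) = ((4961/5000)/(9833/10000) − 1)/(1/2) = 178/9833 ≈ 1.8102%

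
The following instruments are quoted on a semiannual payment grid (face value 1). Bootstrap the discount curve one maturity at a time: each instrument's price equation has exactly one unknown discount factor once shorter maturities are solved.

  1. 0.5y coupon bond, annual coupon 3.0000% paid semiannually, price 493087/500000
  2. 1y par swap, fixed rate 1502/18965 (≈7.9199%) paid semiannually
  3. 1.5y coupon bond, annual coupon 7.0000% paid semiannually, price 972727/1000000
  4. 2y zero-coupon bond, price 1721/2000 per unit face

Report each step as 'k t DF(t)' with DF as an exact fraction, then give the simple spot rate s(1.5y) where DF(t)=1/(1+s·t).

step 1 [0.5y] bond c/2=3/200: DF=(493087/500000 − 3/200·(0))/(1+3/200) = 2429/2500 ≈ 0.971600
step 2 [1y] swap r/2=751/18965: DF=(1 − 751/18965·(0.971600))/(1+751/18965) = 9249/10000 ≈ 0.924900
step 3 [1.5y] bond c/2=7/200: DF=(972727/1000000 − 7/200·(0.971600+0.924900))/(1+7/200) = 8757/10000 ≈ 0.875700
step 4 [2y] zero: DF = P = 1721/2000 ≈ 0.860500

1 1/2 2429/2500
2 1 9249/10000
3 3/2 8757/10000
4 2 1721/2000
s(1.5y) = (1/(8757/10000) − 1)/(3/2) = 2486/26271 ≈ 9.4629%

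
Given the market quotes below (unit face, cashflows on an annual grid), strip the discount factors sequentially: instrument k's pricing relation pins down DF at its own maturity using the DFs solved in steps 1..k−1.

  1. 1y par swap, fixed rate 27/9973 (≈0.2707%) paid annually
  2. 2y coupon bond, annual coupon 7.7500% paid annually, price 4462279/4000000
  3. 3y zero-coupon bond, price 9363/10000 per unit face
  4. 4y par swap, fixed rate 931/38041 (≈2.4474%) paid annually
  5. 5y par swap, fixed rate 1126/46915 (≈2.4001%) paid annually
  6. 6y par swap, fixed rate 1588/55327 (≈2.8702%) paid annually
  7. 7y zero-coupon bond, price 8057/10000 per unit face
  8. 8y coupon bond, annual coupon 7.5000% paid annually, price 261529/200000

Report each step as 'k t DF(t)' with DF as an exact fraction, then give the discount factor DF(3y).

1 1 9973/10000
2 2 2409/2500
3 3 9363/10000
4 4 9069/10000
5 5 4437/5000
6 6 2103/2500
7 7 8057/10000
8 8 3871/5000
DF(3y) = 9363/10000 ≈ 0.936300

step 1 [1y] swap r/1=27/9973: DF=(1 − 27/9973·(0))/(1+27/9973) = 9973/10000 ≈ 0.997300
step 2 [2y] bond c/1=31/400: DF=(4462279/4000000 − 31/400·(0.997300))/(1+31/400) = 2409/2500 ≈ 0.963600
step 3 [3y] zero: DF = P = 9363/10000 ≈ 0.936300
step 4 [4y] swap r/1=931/38041: DF=(1 − 931/38041·(0.997300+0.963600+0.936300))/(1+931/38041) = 9069/10000 ≈ 0.906900
step 5 [5y] swap r/1=1126/46915: DF=(1 − 1126/46915·(0.997300+0.963600+0.936300+0.906900))/(1+1126/46915) = 4437/5000 ≈ 0.887400
step 6 [6y] swap r/1=1588/55327: DF=(1 − 1588/55327·(0.997300+0.963600+0.936300+0.906900+0.887400))/(1+1588/55327) = 2103/2500 ≈ 0.841200
step 7 [7y] zero: DF = P = 8057/10000 ≈ 0.805700
step 8 [8y] bond c/1=3/40: DF=(261529/200000 − 3/40·(0.997300+0.963600+0.936300+0.906900+0.887400+0.841200+0.805700))/(1+3/40) = 3871/5000 ≈ 0.774200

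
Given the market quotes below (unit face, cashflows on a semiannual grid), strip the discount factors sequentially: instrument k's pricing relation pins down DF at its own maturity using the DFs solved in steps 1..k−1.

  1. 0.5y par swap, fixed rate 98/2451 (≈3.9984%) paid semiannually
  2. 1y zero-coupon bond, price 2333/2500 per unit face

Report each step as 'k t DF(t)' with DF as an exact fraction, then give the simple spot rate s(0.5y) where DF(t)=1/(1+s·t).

step 1 [0.5y] swap r/2=49/2451: DF=(1 − 49/2451·(0))/(1+49/2451) = 2451/2500 ≈ 0.980400
step 2 [1y] zero: DF = P = 2333/2500 ≈ 0.933200

1 1/2 2451/2500
2 1 2333/2500
s(0.5y) = (1/(2451/2500) − 1)/(1/2) = 98/2451 ≈ 3.9984%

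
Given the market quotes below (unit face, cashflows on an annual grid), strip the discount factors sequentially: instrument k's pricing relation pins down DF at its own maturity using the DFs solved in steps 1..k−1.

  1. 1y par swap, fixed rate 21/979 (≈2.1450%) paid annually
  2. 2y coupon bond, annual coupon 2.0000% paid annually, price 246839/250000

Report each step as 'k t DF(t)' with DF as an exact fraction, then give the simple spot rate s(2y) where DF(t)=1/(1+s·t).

1 1 979/1000
2 2 593/625
s(2y) = (1/(593/625) − 1)/(2) = 16/593 ≈ 2.6981%

step 1 [1y] swap r/1=21/979: DF=(1 − 21/979·(0))/(1+21/979) = 979/1000 ≈ 0.979000
step 2 [2y] bond c/1=1/50: DF=(246839/250000 − 1/50·(0.979000))/(1+1/50) = 593/625 ≈ 0.948800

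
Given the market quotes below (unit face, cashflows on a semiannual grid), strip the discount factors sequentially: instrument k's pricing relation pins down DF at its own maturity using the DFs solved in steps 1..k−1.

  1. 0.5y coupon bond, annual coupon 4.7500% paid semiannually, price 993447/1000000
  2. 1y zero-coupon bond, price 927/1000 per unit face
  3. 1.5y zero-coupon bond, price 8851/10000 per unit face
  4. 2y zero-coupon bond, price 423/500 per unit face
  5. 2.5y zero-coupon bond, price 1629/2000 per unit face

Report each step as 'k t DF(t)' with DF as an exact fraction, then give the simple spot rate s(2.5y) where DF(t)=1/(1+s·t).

step 1 [0.5y] bond c/2=19/800: DF=(993447/1000000 − 19/800·(0))/(1+19/800) = 1213/1250 ≈ 0.970400
step 2 [1y] zero: DF = P = 927/1000 ≈ 0.927000
step 3 [1.5y] zero: DF = P = 8851/10000 ≈ 0.885100
step 4 [2y] zero: DF = P = 423/500 ≈ 0.846000
step 5 [2.5y] zero: DF = P = 1629/2000 ≈ 0.814500

1 1/2 1213/1250
2 1 927/1000
3 3/2 8851/10000
4 2 423/500
5 5/2 1629/2000
s(2.5y) = (1/(1629/2000) − 1)/(5/2) = 742/8145 ≈ 9.1099%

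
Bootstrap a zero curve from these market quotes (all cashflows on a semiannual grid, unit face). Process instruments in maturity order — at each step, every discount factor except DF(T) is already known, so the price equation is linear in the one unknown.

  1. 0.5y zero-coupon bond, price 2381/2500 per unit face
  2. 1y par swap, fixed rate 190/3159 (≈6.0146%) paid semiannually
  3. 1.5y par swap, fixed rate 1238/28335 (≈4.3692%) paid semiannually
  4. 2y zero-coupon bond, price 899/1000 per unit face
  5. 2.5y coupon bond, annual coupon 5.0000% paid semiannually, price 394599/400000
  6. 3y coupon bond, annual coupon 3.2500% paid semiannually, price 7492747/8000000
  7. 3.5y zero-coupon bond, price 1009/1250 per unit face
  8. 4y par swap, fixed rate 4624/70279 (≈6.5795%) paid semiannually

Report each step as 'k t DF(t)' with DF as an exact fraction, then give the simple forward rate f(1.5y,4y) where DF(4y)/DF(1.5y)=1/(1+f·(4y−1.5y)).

step 1 [0.5y] zero: DF = P = 2381/2500 ≈ 0.952400
step 2 [1y] swap r/2=95/3159: DF=(1 − 95/3159·(0.952400))/(1+95/3159) = 943/1000 ≈ 0.943000
step 3 [1.5y] swap r/2=619/28335: DF=(1 − 619/28335·(0.952400+0.943000))/(1+619/28335) = 9381/10000 ≈ 0.938100
step 4 [2y] zero: DF = P = 899/1000 ≈ 0.899000
step 5 [2.5y] bond c/2=1/40: DF=(394599/400000 − 1/40·(0.952400+0.943000+0.938100+0.899000))/(1+1/40) = 4357/5000 ≈ 0.871400
step 6 [3y] bond c/2=13/800: DF=(7492747/8000000 − 13/800·(0.952400+0.943000+0.938100+0.899000+0.871400))/(1+13/800) = 106/125 ≈ 0.848000
step 7 [3.5y] zero: DF = P = 1009/1250 ≈ 0.807200
step 8 [4y] swap r/2=2312/70279: DF=(1 − 2312/70279·(0.952400+0.943000+0.938100+0.899000+0.871400+0.848000+0.807200))/(1+2312/70279) = 961/1250 ≈ 0.768800

1 1/2 2381/2500
2 1 943/1000
3 3/2 9381/10000
4 2 899/1000
5 5/2 4357/5000
6 3 106/125
7 7/2 1009/1250
8 4 961/1250
f(1.5y,4y) = ((9381/10000)/(961/1250) − 1)/(5/2) = 1693/19220 ≈ 8.8085%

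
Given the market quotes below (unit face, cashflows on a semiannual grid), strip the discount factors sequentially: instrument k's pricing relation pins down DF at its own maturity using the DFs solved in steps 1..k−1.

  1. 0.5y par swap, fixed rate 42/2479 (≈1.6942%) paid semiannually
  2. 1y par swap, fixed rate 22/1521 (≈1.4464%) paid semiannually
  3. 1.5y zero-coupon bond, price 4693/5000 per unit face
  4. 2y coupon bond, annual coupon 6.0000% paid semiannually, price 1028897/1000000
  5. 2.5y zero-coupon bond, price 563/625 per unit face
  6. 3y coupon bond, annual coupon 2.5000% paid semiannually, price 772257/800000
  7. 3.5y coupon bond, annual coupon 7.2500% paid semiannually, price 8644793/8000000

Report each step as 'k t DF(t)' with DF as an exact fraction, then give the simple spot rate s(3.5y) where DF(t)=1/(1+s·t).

step 1 [0.5y] swap r/2=21/2479: DF=(1 − 21/2479·(0))/(1+21/2479) = 2479/2500 ≈ 0.991600
step 2 [1y] swap r/2=11/1521: DF=(1 − 11/1521·(0.991600))/(1+11/1521) = 9857/10000 ≈ 0.985700
step 3 [1.5y] zero: DF = P = 4693/5000 ≈ 0.938600
step 4 [2y] bond c/2=3/100: DF=(1028897/1000000 − 3/100·(0.991600+0.985700+0.938600))/(1+3/100) = 457/500 ≈ 0.914000
step 5 [2.5y] zero: DF = P = 563/625 ≈ 0.900800
step 6 [3y] bond c/2=1/80: DF=(772257/800000 − 1/80·(0.991600+0.985700+0.938600+0.914000+0.900800))/(1+1/80) = 179/200 ≈ 0.895000
step 7 [3.5y] bond c/2=29/800: DF=(8644793/8000000 − 29/800·(0.991600+0.985700+0.938600+0.914000+0.900800+0.895000))/(1+29/800) = 423/500 ≈ 0.846000

1 1/2 2479/2500
2 1 9857/10000
3 3/2 4693/5000
4 2 457/500
5 5/2 563/625
6 3 179/200
7 7/2 423/500
s(3.5y) = (1/(423/500) − 1)/(7/2) = 22/423 ≈ 5.2009%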